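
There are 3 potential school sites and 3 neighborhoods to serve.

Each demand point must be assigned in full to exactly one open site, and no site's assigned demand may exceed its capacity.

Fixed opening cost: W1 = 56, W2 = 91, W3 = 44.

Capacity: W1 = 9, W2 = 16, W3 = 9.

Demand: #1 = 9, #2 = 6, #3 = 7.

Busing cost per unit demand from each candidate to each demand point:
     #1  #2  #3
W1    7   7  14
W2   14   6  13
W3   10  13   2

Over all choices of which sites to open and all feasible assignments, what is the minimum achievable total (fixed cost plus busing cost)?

Open {W1, W2, W3}; cheapest assignment that respects the capacities:
  W1 (cap 9, load 9): #1 — cost 9×7 = 63
  W2 (cap 16, load 6): #2 — cost 6×6 = 36
  W3 (cap 9, load 7): #3 — cost 7×2 = 14
  Shipping 113, fixed 191 → total 304.
  Any other capacity-feasible assignment to {W1, W2, W3} ships for at least 113.
Compare {W2, W3}: its best feasible assignment gives total 311.
Compare {W1, W2}: its best feasible assignment gives total 337.
Every other set of open sites that can feasibly serve all demand totals ≥ 311 even under its best assignment. Minimum: 304.

304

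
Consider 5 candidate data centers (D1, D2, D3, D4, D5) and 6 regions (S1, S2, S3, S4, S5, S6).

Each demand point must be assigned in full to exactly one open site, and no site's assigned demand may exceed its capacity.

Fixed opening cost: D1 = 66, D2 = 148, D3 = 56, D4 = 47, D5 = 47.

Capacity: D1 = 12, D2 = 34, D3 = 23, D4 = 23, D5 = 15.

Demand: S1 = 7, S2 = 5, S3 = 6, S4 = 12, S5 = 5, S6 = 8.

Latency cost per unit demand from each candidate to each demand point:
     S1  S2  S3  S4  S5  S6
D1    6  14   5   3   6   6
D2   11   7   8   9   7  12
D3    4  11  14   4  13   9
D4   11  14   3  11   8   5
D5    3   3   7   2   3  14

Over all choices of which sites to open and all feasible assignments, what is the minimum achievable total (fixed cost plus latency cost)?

Open {D3, D4, D5}; cheapest assignment that respects the capacities:
  D3 (cap 23, load 19): S1, S4 — cost 7×4 + 12×4 = 76
  D4 (cap 23, load 14): S3, S6 — cost 6×3 + 8×5 = 58
  D5 (cap 15, load 10): S2, S5 — cost 5×3 + 5×3 = 30
  Shipping 164, fixed 150 → total 314.
  Any other capacity-feasible assignment to {D3, D4, D5} ships for at least 164.
Compare {D1, D4, D5}: its best feasible assignment gives total 330.
Compare {D1, D3, D4, D5}: its best feasible assignment gives total 368.
Every other set of open sites that can feasibly serve all demand totals ≥ 330 even under its best assignment. Minimum: 314.

314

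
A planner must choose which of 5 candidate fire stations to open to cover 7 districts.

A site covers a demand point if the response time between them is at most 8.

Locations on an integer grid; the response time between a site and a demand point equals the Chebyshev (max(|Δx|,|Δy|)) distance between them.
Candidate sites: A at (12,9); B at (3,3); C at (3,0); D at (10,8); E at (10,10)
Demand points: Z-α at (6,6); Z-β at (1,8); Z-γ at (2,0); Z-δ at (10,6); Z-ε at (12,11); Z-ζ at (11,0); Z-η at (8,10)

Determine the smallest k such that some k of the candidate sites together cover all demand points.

2

Coverage sets (demand points within 8 of each site):
  A: {Z-α, Z-δ, Z-ε, Z-η}
  B: {Z-α, Z-β, Z-γ, Z-δ, Z-ζ, Z-η}
  C: {Z-α, Z-β, Z-γ, Z-δ, Z-ζ}
  D: {Z-α, Z-γ, Z-δ, Z-ε, Z-ζ, Z-η}
  E: {Z-α, Z-δ, Z-ε, Z-η}
No single site covers all 7 demand points.
But {A, B} covers everything, so the minimum is 2.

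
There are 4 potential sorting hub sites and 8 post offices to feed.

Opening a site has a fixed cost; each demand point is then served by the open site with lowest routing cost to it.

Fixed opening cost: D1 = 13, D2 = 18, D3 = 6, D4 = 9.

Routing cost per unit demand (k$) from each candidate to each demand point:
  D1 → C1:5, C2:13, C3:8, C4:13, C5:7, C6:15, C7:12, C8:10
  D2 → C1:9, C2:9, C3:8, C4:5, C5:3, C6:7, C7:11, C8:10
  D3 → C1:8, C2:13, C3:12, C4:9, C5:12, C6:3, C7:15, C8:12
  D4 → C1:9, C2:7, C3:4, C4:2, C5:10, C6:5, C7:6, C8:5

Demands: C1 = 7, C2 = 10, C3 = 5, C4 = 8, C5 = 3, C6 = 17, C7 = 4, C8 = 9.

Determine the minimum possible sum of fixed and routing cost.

310

Open {D1, D3, D4}: assign each demand point to its cheapest open site.
  C1→D1 7×5=35, C2→D4 10×7=70, C3→D4 5×4=20, C4→D4 8×2=16, C5→D1 3×7=21, C6→D3 17×3=51, C7→D4 4×6=24, C8→D4 9×5=45
  routing cost 282, fixed 28 → total 310.
Compare {D1, D2, D3, D4}: routing cost 270 + fixed 46 = 316.
Compare {D2, D3, D4}: routing cost 291 + fixed 33 = 324.
Compare {D3, D4}: routing cost 312 + fixed 15 = 327.
All other subsets cost ≥ 316. Minimum total cost: 310.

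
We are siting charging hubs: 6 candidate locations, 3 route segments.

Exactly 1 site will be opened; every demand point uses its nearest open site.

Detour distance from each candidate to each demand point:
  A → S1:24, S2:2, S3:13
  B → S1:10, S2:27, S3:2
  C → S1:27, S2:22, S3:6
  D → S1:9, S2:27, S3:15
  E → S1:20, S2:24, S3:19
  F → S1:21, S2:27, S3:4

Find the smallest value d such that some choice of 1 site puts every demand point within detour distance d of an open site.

Open {A}.
  Farthest demand point is S1 at detour distance 24 (to A); all others are ≤ 24.
With {E} the worst case is 24.
With {B} the worst case is 27.
No size-1 selection achieves below 24.

24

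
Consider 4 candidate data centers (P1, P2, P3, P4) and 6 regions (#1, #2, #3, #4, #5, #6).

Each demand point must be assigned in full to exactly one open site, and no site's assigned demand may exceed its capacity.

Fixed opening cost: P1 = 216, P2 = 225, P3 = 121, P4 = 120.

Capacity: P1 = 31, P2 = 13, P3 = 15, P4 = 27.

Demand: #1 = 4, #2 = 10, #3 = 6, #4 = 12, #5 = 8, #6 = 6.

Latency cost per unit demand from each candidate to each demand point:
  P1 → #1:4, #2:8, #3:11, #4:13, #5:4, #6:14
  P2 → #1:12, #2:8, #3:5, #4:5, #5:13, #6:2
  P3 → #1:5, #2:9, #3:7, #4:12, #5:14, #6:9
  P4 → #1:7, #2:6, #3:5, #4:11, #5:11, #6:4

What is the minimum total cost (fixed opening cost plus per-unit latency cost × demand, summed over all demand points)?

650

Open {P1, P4}; cheapest assignment that respects the capacities:
  P1 (cap 31, load 22): #1, #2, #5 — cost 4×4 + 10×8 + 8×4 = 128
  P4 (cap 27, load 24): #3, #4, #6 — cost 6×5 + 12×11 + 6×4 = 186
  Shipping 314, fixed 336 → total 650.
  Any other capacity-feasible assignment to {P1, P4} ships for at least 314.
Compare {P2, P3, P4}: its best feasible assignment gives total 760.
Compare {P1, P3, P4}: its best feasible assignment gives total 763.
Every other set of open sites that can feasibly serve all demand totals ≥ 760 even under its best assignment. Minimum: 650.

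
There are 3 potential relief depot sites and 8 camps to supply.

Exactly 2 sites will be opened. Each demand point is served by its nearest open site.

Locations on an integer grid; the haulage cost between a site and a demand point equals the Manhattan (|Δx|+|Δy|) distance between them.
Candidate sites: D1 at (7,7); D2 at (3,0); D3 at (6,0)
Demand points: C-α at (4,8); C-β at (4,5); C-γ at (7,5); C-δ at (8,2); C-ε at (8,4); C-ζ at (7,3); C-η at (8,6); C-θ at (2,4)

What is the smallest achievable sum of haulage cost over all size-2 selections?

Open {D1, D2}.
  C-α→D1 4, C-β→D1 5, C-γ→D1 2, C-δ→D1 6, C-ε→D1 4, C-ζ→D1 4, C-η→D1 2, C-θ→D2 5  ⇒ total 32.
Compare {D1, D3}: total 33.
Compare {D2, D3}: total 48.

32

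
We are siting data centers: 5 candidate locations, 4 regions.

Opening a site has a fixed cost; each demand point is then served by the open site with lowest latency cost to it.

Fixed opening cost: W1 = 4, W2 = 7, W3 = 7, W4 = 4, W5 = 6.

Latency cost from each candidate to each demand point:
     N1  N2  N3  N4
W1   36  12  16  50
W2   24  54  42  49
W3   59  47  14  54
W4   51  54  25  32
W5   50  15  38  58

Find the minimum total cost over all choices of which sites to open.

Open {W1, W2, W4}: assign each demand point to its cheapest open site.
  N1→W2 24, N2→W1 12, N3→W1 16, N4→W4 32
  latency cost 84, fixed 15 → total 99.
Compare {W1, W4}: latency cost 96 + fixed 8 = 104.
Compare {W1, W2, W3, W4}: latency cost 82 + fixed 22 = 104.
Compare {W1, W2, W4, W5}: latency cost 84 + fixed 21 = 105.
All other subsets cost ≥ 104. Minimum total cost: 99.

99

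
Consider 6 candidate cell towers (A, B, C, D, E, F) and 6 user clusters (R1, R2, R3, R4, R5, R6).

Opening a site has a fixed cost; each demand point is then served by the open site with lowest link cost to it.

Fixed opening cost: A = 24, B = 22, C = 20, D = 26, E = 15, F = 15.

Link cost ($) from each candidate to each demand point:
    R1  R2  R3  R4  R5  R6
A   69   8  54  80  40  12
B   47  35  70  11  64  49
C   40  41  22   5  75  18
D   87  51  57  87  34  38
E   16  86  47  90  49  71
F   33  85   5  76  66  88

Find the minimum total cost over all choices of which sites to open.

160

Open {A, C, E, F}: assign each demand point to its cheapest open site.
  R1→E 16, R2→A 8, R3→F 5, R4→C 5, R5→A 40, R6→A 12
  link cost 86, fixed 74 → total 160.
Compare {A, C, E}: link cost 103 + fixed 59 = 162.
Compare {A, C, F}: link cost 103 + fixed 59 = 162.
Compare {A, B, E, F}: link cost 92 + fixed 76 = 168.
All other subsets cost ≥ 162. Minimum total cost: 160.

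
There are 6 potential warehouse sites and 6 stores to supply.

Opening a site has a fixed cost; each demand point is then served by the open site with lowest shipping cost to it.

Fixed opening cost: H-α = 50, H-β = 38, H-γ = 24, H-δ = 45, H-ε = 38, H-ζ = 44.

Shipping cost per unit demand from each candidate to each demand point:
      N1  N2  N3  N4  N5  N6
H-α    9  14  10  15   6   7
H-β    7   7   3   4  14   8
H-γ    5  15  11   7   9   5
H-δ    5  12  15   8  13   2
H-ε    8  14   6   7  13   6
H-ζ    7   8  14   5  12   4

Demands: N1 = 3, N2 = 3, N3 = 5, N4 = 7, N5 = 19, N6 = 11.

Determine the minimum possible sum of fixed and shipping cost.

348

Open {H-α, H-β, H-δ}: assign each demand point to its cheapest open site.
  N1→H-δ 3×5=15, N2→H-β 3×7=21, N3→H-β 5×3=15, N4→H-β 7×4=28, N5→H-α 19×6=114, N6→H-δ 11×2=22
  shipping cost 215, fixed 133 → total 348.
Compare {H-α, H-β, H-γ}: shipping cost 248 + fixed 112 = 360.
Compare {H-α, H-β}: shipping cost 276 + fixed 88 = 364.
Compare {H-β, H-γ}: shipping cost 305 + fixed 62 = 367.
All other subsets cost ≥ 360. Minimum total cost: 348.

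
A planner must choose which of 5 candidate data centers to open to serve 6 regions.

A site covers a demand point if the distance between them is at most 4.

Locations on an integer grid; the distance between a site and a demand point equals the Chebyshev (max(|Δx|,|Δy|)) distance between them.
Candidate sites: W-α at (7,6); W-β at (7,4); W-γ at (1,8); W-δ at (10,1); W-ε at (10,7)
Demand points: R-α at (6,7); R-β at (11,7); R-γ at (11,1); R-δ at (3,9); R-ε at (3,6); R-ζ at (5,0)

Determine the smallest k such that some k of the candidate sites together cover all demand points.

Coverage sets (demand points within 4 of each site):
  W-α: {R-α, R-β, R-δ, R-ε}
  W-β: {R-α, R-β, R-γ, R-ε, R-ζ}
  W-γ: {R-δ, R-ε}
  W-δ: {R-γ}
  W-ε: {R-α, R-β}
No single site covers all 6 demand points.
But {W-α, W-β} covers everything, so the minimum is 2.

2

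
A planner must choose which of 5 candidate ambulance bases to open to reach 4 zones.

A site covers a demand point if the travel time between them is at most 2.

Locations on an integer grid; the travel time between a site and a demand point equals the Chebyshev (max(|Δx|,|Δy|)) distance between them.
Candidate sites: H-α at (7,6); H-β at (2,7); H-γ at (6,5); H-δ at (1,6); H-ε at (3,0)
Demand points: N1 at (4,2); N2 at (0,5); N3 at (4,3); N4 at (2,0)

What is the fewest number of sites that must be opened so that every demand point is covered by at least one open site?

Coverage sets (demand points within 2 of each site):
  H-α: {}
  H-β: {N2}
  H-γ: {N3}
  H-δ: {N2}
  H-ε: {N1, N4}
No 2 sites suffice: every size-2 union leaves at least one demand point uncovered.
But {H-β, H-γ, H-ε} covers everything, so the minimum is 3.

3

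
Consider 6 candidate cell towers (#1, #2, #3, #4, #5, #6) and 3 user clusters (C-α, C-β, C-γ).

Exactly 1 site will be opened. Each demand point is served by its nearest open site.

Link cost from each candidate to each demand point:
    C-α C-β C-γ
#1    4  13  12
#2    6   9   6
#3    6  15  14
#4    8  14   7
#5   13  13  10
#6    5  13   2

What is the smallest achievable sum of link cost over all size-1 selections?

Open {#6}.
  C-α→#6 5, C-β→#6 13, C-γ→#6 2  ⇒ total 20.
Compare {#2}: total 21.
Compare {#1}: total 29.
No size-1 selection does better; minimum is 20.

20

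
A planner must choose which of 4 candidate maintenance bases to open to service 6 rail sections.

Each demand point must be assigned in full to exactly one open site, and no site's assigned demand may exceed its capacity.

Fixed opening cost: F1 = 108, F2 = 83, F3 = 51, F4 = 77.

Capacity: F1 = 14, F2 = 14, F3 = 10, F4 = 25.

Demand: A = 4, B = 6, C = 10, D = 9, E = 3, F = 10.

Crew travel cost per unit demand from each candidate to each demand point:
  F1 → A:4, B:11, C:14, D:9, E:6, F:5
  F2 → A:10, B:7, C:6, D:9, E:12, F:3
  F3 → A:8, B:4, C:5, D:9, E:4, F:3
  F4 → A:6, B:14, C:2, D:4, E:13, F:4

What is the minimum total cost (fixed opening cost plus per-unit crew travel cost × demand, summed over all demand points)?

357

Open {F2, F3, F4}; cheapest assignment that respects the capacities:
  F2 (cap 14, load 10): F — cost 10×3 = 30
  F3 (cap 10, load 9): B, E — cost 6×4 + 3×4 = 36
  F4 (cap 25, load 23): A, C, D — cost 4×6 + 10×2 + 9×4 = 80
  Shipping 146, fixed 211 → total 357.
  Any other capacity-feasible assignment to {F2, F3, F4} ships for at least 146.
Compare {F1, F3, F4}: its best feasible assignment gives total 394.
Compare {F1, F2, F4}: its best feasible assignment gives total 454.
Every other set of open sites that can feasibly serve all demand totals ≥ 394 even under its best assignment. Minimum: 357.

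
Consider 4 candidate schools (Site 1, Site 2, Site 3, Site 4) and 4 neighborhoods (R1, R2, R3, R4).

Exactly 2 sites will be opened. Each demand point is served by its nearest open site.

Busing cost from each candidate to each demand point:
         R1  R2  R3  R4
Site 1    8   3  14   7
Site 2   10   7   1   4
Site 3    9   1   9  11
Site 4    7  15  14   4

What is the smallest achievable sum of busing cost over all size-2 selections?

Open {Site 2, Site 3}.
  R1→Site 3 9, R2→Site 3 1, R3→Site 2 1, R4→Site 2 4  ⇒ total 15.
Compare {Site 1, Site 2}: total 16.
Compare {Site 2, Site 4}: total 19.
No size-2 selection does better; minimum is 15.

15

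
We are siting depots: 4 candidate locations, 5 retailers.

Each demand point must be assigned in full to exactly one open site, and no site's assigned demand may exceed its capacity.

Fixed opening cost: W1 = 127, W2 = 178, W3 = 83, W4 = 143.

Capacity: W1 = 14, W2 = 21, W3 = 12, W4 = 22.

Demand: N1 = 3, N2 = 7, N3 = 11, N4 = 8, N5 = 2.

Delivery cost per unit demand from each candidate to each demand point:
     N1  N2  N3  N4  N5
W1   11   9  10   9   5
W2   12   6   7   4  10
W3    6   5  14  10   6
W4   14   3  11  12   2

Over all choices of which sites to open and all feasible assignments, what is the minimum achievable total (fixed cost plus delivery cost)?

Open {W2, W3}; cheapest assignment that respects the capacities:
  W2 (cap 21, load 19): N3, N4 — cost 11×7 + 8×4 = 109
  W3 (cap 12, load 12): N1, N2, N5 — cost 3×6 + 7×5 + 2×6 = 65
  Shipping 174, fixed 261 → total 435.
  Any other capacity-feasible assignment to {W2, W3} ships for at least 174.
Compare {W3, W4}: its best feasible assignment gives total 470.
Compare {W2, W4}: its best feasible assignment gives total 497.
Every other set of open sites that can feasibly serve all demand totals ≥ 470 even under its best assignment. Minimum: 435.

435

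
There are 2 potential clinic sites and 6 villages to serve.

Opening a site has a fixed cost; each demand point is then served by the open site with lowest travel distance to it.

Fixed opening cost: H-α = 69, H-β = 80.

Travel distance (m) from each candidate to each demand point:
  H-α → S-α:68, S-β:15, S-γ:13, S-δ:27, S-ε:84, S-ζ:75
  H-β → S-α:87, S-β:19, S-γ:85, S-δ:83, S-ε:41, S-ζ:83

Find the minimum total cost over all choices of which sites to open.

Open {H-α}: assign each demand point to its cheapest open site.
  S-α→H-α 68, S-β→H-α 15, S-γ→H-α 13, S-δ→H-α 27, S-ε→H-α 84, S-ζ→H-α 75
  travel distance 282, fixed 69 → total 351.
Compare {H-α, H-β}: travel distance 239 + fixed 149 = 388.
Compare {H-β}: travel distance 398 + fixed 80 = 478.

351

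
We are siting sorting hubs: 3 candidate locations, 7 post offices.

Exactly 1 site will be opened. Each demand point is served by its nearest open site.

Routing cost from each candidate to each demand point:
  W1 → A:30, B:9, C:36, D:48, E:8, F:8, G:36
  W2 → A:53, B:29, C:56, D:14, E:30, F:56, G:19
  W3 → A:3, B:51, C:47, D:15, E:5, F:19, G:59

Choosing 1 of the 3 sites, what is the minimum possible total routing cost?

Open {W1}.
  A→W1 30, B→W1 9, C→W1 36, D→W1 48, E→W1 8, F→W1 8, G→W1 36  ⇒ total 175.
Compare {W3}: total 199.
Compare {W2}: total 257.

175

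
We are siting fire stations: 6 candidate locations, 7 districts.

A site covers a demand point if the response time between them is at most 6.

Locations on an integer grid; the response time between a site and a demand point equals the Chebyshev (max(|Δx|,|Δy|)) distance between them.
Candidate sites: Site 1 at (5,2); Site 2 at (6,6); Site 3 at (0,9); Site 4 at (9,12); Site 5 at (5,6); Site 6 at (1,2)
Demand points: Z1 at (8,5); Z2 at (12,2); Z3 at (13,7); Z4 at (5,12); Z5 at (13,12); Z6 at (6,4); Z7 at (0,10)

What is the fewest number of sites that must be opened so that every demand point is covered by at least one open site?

2

Coverage sets (demand points within 6 of each site):
  Site 1: {Z1, Z6}
  Site 2: {Z1, Z2, Z4, Z6, Z7}
  Site 3: {Z4, Z6, Z7}
  Site 4: {Z3, Z4, Z5}
  Site 5: {Z1, Z4, Z6, Z7}
  Site 6: {Z6}
No single site covers all 7 demand points.
But {Site 2, Site 4} covers everything, so the minimum is 2.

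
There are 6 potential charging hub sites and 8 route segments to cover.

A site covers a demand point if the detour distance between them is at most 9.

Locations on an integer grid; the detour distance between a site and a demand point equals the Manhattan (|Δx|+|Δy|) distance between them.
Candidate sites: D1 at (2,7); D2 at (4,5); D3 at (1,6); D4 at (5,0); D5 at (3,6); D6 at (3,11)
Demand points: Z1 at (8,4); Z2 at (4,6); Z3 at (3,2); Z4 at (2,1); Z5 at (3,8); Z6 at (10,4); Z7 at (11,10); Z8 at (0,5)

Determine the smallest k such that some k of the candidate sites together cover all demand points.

Coverage sets (demand points within 9 of each site):
  D1: {Z1, Z2, Z3, Z4, Z5, Z8}
  D2: {Z1, Z2, Z3, Z4, Z5, Z6, Z8}
  D3: {Z1, Z2, Z3, Z4, Z5, Z8}
  D4: {Z1, Z2, Z3, Z4, Z6}
  D5: {Z1, Z2, Z3, Z4, Z5, Z6, Z8}
  D6: {Z2, Z3, Z5, Z7, Z8}
No single site covers all 8 demand points.
But {D2, D6} covers everything, so the minimum is 2.

2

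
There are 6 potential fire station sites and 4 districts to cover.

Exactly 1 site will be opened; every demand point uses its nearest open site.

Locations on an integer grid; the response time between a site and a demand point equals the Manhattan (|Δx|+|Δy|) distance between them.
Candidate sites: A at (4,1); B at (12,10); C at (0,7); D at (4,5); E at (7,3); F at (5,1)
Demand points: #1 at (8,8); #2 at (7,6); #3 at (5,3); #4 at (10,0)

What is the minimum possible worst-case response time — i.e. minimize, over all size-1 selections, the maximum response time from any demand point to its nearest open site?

6

Open {E}.
  Farthest demand point is #1 at response time 6 (to E); all others are ≤ 6.
With {F} the worst case is 10.
With {A} the worst case is 11.
No size-1 selection achieves below 6.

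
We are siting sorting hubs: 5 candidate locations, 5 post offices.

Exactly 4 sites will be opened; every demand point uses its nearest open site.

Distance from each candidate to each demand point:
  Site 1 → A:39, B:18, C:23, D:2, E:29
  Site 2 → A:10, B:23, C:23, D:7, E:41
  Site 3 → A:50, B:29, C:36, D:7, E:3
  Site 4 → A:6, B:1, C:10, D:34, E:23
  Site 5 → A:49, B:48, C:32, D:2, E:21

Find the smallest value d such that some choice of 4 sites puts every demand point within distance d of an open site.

Open {Site 1, Site 2, Site 3, Site 4}.
  Farthest demand point is C at distance 10 (to Site 4); all others are ≤ 10.
With {Site 1, Site 3, Site 4, Site 5} the worst case is 10.
With {Site 2, Site 3, Site 4, Site 5} the worst case is 10.
No size-4 selection achieves below 10.

10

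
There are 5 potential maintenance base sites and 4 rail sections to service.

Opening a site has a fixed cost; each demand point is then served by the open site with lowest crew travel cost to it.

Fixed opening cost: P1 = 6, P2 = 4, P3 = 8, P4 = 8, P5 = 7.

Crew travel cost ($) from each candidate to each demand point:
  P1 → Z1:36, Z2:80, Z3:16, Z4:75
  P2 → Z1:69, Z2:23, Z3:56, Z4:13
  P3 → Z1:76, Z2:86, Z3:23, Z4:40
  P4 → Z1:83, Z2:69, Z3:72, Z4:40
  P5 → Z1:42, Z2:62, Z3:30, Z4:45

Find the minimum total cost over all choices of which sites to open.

98

Open {P1, P2}: assign each demand point to its cheapest open site.
  Z1→P1 36, Z2→P2 23, Z3→P1 16, Z4→P2 13
  crew travel cost 88, fixed 10 → total 98.
Compare {P1, P2, P5}: crew travel cost 88 + fixed 17 = 105.
Compare {P1, P2, P3}: crew travel cost 88 + fixed 18 = 106.
Compare {P1, P2, P4}: crew travel cost 88 + fixed 18 = 106.
All other subsets cost ≥ 105. Minimum total cost: 98.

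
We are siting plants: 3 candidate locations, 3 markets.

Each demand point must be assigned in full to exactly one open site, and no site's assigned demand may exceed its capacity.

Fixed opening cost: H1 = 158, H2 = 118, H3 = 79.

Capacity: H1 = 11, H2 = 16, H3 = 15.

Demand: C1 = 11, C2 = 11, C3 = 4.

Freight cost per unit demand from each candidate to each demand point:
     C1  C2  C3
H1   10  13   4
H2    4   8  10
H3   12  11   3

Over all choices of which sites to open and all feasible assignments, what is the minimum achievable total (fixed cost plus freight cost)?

Open {H2, H3}; cheapest assignment that respects the capacities:
  H2 (cap 16, load 11): C1 — cost 11×4 = 44
  H3 (cap 15, load 15): C2, C3 — cost 11×11 + 4×3 = 133
  Shipping 177, fixed 197 → total 374.
  Any other capacity-feasible assignment to {H2, H3} ships for at least 177.
Compare {H1, H3}: its best feasible assignment gives total 480.
Compare {H1, H2}: its best feasible assignment gives total 503.
Every other set of open sites that can feasibly serve all demand totals ≥ 480 even under its best assignment. Minimum: 374.

374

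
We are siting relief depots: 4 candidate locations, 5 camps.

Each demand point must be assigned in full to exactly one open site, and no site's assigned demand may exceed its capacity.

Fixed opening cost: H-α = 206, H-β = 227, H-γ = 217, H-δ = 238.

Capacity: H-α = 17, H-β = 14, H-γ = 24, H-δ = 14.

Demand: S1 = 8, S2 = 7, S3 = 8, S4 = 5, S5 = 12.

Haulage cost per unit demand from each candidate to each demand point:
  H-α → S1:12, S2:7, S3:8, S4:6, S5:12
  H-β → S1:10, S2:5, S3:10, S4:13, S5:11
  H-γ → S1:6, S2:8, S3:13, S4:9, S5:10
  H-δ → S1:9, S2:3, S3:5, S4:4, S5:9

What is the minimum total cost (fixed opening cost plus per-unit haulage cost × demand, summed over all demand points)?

804

Open {H-α, H-γ}; cheapest assignment that respects the capacities:
  H-α (cap 17, load 16): S1, S3 — cost 8×12 + 8×8 = 160
  H-γ (cap 24, load 24): S2, S4, S5 — cost 7×8 + 5×9 + 12×10 = 221
  Shipping 381, fixed 423 → total 804.
  Any other capacity-feasible assignment to {H-α, H-γ} ships for at least 381.
Compare {H-α, H-γ, H-δ}: its best feasible assignment gives total 934.
Compare {H-β, H-γ, H-δ}: its best feasible assignment gives total 945.
Every other set of open sites that can feasibly serve all demand totals ≥ 934 even under its best assignment. Minimum: 804.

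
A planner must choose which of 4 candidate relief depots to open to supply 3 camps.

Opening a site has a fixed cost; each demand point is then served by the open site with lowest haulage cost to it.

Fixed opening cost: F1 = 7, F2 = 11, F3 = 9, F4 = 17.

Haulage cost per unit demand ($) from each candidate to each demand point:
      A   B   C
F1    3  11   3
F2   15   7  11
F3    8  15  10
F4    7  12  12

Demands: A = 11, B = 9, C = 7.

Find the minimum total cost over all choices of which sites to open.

135

Open {F1, F2}: assign each demand point to its cheapest open site.
  A→F1 11×3=33, B→F2 9×7=63, C→F1 7×3=21
  haulage cost 117, fixed 18 → total 135.
Compare {F1, F2, F3}: haulage cost 117 + fixed 27 = 144.
Compare {F1, F2, F4}: haulage cost 117 + fixed 35 = 152.
Compare {F1}: haulage cost 153 + fixed 7 = 160.
All other subsets cost ≥ 144. Minimum total cost: 135.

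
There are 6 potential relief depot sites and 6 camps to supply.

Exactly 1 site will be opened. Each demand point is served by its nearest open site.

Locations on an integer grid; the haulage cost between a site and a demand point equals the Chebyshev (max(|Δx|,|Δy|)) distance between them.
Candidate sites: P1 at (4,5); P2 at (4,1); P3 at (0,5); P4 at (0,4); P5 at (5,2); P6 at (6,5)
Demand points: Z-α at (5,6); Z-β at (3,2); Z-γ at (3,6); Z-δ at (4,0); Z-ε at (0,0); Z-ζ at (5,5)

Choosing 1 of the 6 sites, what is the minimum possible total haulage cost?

16

Open {P1}.
  Z-α→P1 1, Z-β→P1 3, Z-γ→P1 1, Z-δ→P1 5, Z-ε→P1 5, Z-ζ→P1 1  ⇒ total 16.
Compare {P6}: total 19.
Compare {P2}: total 20.
No size-1 selection does better; minimum is 16.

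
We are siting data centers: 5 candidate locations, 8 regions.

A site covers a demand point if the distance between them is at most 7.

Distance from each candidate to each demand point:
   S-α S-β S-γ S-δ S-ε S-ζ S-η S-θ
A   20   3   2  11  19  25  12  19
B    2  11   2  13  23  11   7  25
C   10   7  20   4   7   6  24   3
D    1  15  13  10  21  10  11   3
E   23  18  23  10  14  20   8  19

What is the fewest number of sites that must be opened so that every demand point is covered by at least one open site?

2

Coverage sets (demand points within 7 of each site):
  A: {S-β, S-γ}
  B: {S-α, S-γ, S-η}
  C: {S-β, S-δ, S-ε, S-ζ, S-θ}
  D: {S-α, S-θ}
  E: {}
No single site covers all 8 demand points.
But {B, C} covers everything, so the minimum is 2.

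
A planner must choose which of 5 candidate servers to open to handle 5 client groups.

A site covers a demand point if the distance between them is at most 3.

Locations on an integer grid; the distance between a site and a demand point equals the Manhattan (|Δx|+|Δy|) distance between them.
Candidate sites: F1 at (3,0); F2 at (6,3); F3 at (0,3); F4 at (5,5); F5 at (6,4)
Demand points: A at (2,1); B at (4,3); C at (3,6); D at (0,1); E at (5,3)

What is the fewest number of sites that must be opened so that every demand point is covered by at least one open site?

Coverage sets (demand points within 3 of each site):
  F1: {A}
  F2: {B, E}
  F3: {D}
  F4: {B, C, E}
  F5: {B, E}
No 2 sites suffice: every size-2 union leaves at least one demand point uncovered.
But {F1, F3, F4} covers everything, so the minimum is 3.

3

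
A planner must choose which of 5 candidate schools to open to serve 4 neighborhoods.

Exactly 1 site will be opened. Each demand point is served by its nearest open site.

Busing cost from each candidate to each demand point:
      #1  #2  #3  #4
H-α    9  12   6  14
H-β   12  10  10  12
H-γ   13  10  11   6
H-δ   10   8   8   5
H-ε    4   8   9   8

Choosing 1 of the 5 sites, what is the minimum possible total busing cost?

Open {H-ε}.
  #1→H-ε 4, #2→H-ε 8, #3→H-ε 9, #4→H-ε 8  ⇒ total 29.
Compare {H-δ}: total 31.
Compare {H-γ}: total 40.
No size-1 selection does better; minimum is 29.

29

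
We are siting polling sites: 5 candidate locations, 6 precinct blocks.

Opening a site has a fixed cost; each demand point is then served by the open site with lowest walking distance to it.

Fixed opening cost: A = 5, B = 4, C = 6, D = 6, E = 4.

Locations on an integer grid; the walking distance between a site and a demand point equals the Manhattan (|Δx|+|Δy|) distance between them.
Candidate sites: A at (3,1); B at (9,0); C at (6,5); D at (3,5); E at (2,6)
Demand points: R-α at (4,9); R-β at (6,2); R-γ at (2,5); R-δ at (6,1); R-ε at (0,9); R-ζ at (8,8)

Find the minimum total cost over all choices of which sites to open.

33

Open {C, E}: assign each demand point to its cheapest open site.
  R-α→E 5, R-β→C 3, R-γ→E 1, R-δ→C 4, R-ε→E 5, R-ζ→C 5
  walking distance 23, fixed 10 → total 33.
Compare {A, E}: walking distance 26 + fixed 9 = 35.
Compare {B, E}: walking distance 28 + fixed 8 = 36.
Compare {C, D}: walking distance 25 + fixed 12 = 37.
All other subsets cost ≥ 35. Minimum total cost: 33.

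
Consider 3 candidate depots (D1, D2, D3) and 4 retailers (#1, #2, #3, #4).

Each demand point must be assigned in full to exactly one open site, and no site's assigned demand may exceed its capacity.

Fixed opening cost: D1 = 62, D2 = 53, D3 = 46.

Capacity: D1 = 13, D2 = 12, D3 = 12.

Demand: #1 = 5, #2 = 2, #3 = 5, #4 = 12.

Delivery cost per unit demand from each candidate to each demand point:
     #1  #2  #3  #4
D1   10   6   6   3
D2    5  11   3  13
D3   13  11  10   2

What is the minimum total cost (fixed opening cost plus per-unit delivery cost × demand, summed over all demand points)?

185

Open {D2, D3}; cheapest assignment that respects the capacities:
  D2 (cap 12, load 12): #1, #2, #3 — cost 5×5 + 2×11 + 5×3 = 62
  D3 (cap 12, load 12): #4 — cost 12×2 = 24
  Shipping 86, fixed 99 → total 185.
  Any other capacity-feasible assignment to {D2, D3} ships for at least 86.
Compare {D1, D2}: its best feasible assignment gives total 213.
Compare {D1, D3}: its best feasible assignment gives total 224.
Every other set of open sites that can feasibly serve all demand totals ≥ 213 even under its best assignment. Minimum: 185.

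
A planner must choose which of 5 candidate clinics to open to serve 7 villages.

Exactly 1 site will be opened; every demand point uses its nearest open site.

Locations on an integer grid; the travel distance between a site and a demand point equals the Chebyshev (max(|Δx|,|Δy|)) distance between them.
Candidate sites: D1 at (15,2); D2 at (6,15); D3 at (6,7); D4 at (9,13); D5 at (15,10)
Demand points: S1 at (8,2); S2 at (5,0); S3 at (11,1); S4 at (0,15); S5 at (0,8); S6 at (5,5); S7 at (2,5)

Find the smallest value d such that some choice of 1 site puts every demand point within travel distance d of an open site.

Open {D3}.
  Farthest demand point is S4 at travel distance 8 (to D3); all others are ≤ 8.
With {D4} the worst case is 13.
With {D1} the worst case is 15.
No size-1 selection achieves below 8.

8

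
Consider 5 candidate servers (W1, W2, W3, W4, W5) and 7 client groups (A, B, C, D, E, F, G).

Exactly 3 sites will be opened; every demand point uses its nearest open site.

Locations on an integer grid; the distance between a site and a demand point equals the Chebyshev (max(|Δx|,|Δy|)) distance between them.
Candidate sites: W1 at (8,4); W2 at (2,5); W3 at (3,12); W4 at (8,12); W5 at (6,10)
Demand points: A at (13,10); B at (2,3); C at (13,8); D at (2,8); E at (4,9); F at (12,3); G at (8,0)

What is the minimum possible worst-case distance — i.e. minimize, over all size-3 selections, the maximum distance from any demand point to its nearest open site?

5

Open {W1, W2, W4}.
  Farthest demand point is A at distance 5 (to W4); all others are ≤ 5.
With {W1, W2, W3} the worst case is 6.
With {W1, W2, W5} the worst case is 6.
No size-3 selection achieves below 5.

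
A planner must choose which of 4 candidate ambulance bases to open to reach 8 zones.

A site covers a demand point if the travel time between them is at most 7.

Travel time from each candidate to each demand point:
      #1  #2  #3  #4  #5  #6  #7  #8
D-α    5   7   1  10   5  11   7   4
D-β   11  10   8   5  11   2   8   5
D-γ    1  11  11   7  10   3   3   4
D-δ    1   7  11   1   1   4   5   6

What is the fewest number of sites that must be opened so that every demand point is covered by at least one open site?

2

Coverage sets (demand points within 7 of each site):
  D-α: {#1, #2, #3, #5, #7, #8}
  D-β: {#4, #6, #8}
  D-γ: {#1, #4, #6, #7, #8}
  D-δ: {#1, #2, #4, #5, #6, #7, #8}
No single site covers all 8 demand points.
But {D-α, D-β} covers everything, so the minimum is 2.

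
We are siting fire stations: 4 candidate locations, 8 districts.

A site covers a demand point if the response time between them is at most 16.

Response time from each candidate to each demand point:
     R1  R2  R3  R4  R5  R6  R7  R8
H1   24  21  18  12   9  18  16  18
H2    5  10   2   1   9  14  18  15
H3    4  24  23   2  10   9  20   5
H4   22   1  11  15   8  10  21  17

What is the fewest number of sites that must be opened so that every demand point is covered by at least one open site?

Coverage sets (demand points within 16 of each site):
  H1: {R4, R5, R7}
  H2: {R1, R2, R3, R4, R5, R6, R8}
  H3: {R1, R4, R5, R6, R8}
  H4: {R2, R3, R4, R5, R6}
No single site covers all 8 demand points.
But {H1, H2} covers everything, so the minimum is 2.

2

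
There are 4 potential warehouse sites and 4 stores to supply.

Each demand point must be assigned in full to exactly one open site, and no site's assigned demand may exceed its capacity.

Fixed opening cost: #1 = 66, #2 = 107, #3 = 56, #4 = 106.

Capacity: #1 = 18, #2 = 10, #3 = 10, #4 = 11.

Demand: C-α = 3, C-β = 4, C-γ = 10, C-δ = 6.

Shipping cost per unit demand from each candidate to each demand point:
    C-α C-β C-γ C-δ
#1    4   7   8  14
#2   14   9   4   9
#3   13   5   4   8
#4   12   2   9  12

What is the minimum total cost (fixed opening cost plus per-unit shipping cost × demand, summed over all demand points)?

Open {#1, #3}; cheapest assignment that respects the capacities:
  #1 (cap 18, load 13): C-α, C-γ — cost 3×4 + 10×8 = 92
  #3 (cap 10, load 10): C-β, C-δ — cost 4×5 + 6×8 = 68
  Shipping 160, fixed 122 → total 282.
  Any other capacity-feasible assignment to {#1, #3} ships for at least 160.
Compare {#1, #2}: its best feasible assignment gives total 337.
Compare {#1, #4}: its best feasible assignment gives total 344.
Every other set of open sites that can feasibly serve all demand totals ≥ 337 even under its best assignment. Minimum: 282.

282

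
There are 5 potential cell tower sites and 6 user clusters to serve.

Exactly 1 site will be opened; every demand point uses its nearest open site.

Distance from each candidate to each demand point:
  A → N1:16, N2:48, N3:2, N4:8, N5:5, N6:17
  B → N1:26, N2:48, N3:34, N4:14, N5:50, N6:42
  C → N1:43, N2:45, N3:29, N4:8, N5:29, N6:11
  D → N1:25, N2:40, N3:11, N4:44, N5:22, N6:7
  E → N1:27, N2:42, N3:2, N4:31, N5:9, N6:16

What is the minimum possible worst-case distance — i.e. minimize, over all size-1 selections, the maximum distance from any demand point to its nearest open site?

Open {E}.
  Farthest demand point is N2 at distance 42 (to E); all others are ≤ 42.
With {D} the worst case is 44.
With {C} the worst case is 45.
No size-1 selection achieves below 42.

42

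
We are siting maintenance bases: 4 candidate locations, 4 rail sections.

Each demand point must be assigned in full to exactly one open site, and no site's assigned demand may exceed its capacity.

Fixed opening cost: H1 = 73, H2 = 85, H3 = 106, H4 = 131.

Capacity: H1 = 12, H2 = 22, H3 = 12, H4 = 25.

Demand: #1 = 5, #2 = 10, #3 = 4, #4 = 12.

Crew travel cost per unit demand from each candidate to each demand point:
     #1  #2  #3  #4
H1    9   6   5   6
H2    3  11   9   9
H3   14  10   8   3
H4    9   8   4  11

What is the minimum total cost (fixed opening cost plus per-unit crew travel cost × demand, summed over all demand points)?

377

Open {H1, H2}; cheapest assignment that respects the capacities:
  H1 (cap 12, load 10): #2 — cost 10×6 = 60
  H2 (cap 22, load 21): #1, #3, #4 — cost 5×3 + 4×9 + 12×9 = 159
  Shipping 219, fixed 158 → total 377.
  Any other capacity-feasible assignment to {H1, H2} ships for at least 219.
Compare {H2, H3}: its best feasible assignment gives total 388.
Compare {H1, H2, H3}: its best feasible assignment gives total 411.
Every other set of open sites that can feasibly serve all demand totals ≥ 388 even under its best assignment. Minimum: 377.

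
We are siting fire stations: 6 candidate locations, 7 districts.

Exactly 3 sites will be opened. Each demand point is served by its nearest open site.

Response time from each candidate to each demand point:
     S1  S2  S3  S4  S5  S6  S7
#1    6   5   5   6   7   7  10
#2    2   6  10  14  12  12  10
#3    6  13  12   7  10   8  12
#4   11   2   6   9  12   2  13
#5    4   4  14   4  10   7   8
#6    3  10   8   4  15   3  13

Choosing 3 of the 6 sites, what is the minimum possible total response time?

32

Open {#1, #4, #5}.
  S1→#5 4, S2→#4 2, S3→#1 5, S4→#5 4, S5→#1 7, S6→#4 2, S7→#5 8  ⇒ total 32.
Compare {#1, #4, #6}: total 33.
Compare {#1, #2, #4}: total 34.
No size-3 selection does better; minimum is 32.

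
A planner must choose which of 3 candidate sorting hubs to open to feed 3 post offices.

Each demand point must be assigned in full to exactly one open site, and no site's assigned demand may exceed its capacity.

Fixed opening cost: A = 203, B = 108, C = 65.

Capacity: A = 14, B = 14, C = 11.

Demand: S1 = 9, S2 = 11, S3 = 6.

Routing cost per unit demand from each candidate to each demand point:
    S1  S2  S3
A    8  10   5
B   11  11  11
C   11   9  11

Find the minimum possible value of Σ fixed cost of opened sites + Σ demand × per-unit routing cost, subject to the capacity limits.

Open {A, B, C}; cheapest assignment that respects the capacities:
  A (cap 14, load 6): S3 — cost 6×5 = 30
  B (cap 14, load 9): S1 — cost 9×11 = 99
  C (cap 11, load 11): S2 — cost 11×9 = 99
  Shipping 228, fixed 376 → total 604.
  Any other capacity-feasible assignment to {A, B, C} ships for at least 228.
Total demand is 26; every other set of sites either has combined capacity below 26 or cannot fit the demands without splitting one across sites, so {A, B, C} is the only feasible choice of open sites. Minimum: 604.

604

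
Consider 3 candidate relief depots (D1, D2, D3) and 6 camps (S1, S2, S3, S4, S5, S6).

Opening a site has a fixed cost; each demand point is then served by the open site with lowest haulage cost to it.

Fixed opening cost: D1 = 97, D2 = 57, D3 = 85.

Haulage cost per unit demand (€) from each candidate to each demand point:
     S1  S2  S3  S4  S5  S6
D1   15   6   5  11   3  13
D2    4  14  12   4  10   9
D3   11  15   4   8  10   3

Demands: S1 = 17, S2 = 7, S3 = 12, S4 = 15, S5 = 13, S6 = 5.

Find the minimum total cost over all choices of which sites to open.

468

Open {D1, D2}: assign each demand point to its cheapest open site.
  S1→D2 17×4=68, S2→D1 7×6=42, S3→D1 12×5=60, S4→D2 15×4=60, S5→D1 13×3=39, S6→D2 5×9=45
  haulage cost 314, fixed 154 → total 468.
Compare {D1, D2, D3}: haulage cost 272 + fixed 239 = 511.
Compare {D2, D3}: haulage cost 419 + fixed 142 = 561.
Compare {D2}: haulage cost 545 + fixed 57 = 602.
All other subsets cost ≥ 511. Minimum total cost: 468.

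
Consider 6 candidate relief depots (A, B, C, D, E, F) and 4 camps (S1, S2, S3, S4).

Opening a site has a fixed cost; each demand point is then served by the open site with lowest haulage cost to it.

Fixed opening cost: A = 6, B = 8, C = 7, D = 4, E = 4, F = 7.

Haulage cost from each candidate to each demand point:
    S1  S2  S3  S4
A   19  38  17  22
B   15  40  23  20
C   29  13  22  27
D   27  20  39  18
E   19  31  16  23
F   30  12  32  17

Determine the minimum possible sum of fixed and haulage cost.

Open {E, F}: assign each demand point to its cheapest open site.
  S1→E 19, S2→F 12, S3→E 16, S4→F 17
  haulage cost 64, fixed 11 → total 75.
Compare {A, F}: haulage cost 65 + fixed 13 = 78.
Compare {B, E, F}: haulage cost 60 + fixed 19 = 79.
Compare {D, E, F}: haulage cost 64 + fixed 15 = 79.
All other subsets cost ≥ 78. Minimum total cost: 75.

75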